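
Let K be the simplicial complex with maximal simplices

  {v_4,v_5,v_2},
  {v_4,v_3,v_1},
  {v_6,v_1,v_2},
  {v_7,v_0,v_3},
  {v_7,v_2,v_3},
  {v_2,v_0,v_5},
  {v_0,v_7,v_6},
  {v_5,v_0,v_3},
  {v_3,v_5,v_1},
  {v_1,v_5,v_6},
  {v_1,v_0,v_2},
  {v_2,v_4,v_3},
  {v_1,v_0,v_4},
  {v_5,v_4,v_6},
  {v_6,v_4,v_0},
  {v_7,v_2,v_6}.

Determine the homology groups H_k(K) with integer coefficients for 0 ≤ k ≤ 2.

We work with the vertex ordering v_0 < v_1 < v_2 < v_3 < v_4 < v_5 < v_6 < v_7. The simplices of K, each written with vertices in increasing order, are:

  0-simplices (8): [v_0], [v_1], [v_2], [v_3], [v_4], [v_5], [v_6], [v_7]
  1-simplices (24): (24 of them)
  2-simplices (16): (16 of them)

giving chain groups C_0 ≅ Z^8, C_1 ≅ Z^24, C_2 ≅ Z^16.

The boundary map ∂_1: C_1 → C_0 maps an edge to its endpoints' difference, ∂[p,q] = q − p.
The resulting 8×24 matrix has rank 7, and its Smith normal form has invariant factors (1,1,1,1,1,1,1).

∂_2: C_2 → C_1 maps a triangle to the signed sum of its edges. For instance
  ∂[v_0,v_4,v_6] = [v_4,v_6] − [v_0,v_6] + [v_0,v_4],
  ∂[v_1,v_3,v_5] = [v_3,v_5] − [v_1,v_5] + [v_1,v_3].
The resulting 24×16 matrix has rank 15, and its Smith normal form has invariant factors (1,1,1,1,1,1,1,1,1,1,1,1,1,1,1).

Reading off H_k = ker ∂_k / im ∂_{k+1}:

  H_0: rank C_0 − rank ∂_1 = 8 − 7 = 1, and the invariant factors of ∂_1 are all 1, so H_0 = Z.
  H_1: rank ker ∂_1 − rank ∂_2 = (24 − 7) − 15 = 2, and the invariant factors of ∂_2 are all 1, so H_1 = Z^2.
  H_2: rank ker ∂_2 − rank ∂_3 = (16 − 15) − 0 = 1, and there is no ∂_3, so H_2 = Z.

As a check, the Euler characteristic is 8 − 24 + 16 = 0, which agrees with 1 − 2 + 1 = 0.

H_0 = Z,  H_1 = Z^2,  H_2 = Z.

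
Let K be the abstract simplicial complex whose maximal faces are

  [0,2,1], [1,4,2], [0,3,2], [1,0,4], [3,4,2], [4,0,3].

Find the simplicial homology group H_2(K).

K has 5 vertices, 9 edges, 6 triangles.
rank ∂_2 = 5, rank ∂_3 = 0 ⇒ b_2 = 6 − 5 − 0 = 1. So H_2 = Z.

H_2 ≅ Z.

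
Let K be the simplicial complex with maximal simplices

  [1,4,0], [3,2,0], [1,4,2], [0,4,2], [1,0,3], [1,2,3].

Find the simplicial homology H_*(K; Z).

K has 5 vertices, 9 edges, 6 triangles.
rank ∂_0 = 0, rank ∂_1 = 4 ⇒ b_0 = 5 − 0 − 4 = 1; all invariant factors of ∂_1 are 1 so no torsion. So H_0 = Z.
rank ∂_1 = 4, rank ∂_2 = 5 ⇒ b_1 = 9 − 4 − 5 = 0; all invariant factors of ∂_2 are 1 so no torsion. So H_1 = 0.
rank ∂_2 = 5, rank ∂_3 = 0 ⇒ b_2 = 6 − 5 − 0 = 1. So H_2 = Z.

H_0 ≅ Z,  H_1 = 0,  H_2 ≅ Z.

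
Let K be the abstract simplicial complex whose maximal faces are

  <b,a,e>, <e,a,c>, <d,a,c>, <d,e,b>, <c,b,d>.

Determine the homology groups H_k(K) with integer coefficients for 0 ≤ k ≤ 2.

Order the vertices as a < b < c < d < e. Listing each simplex with vertices in this order, K has dimension 2 with simplices:

  0-simplices (5): a, b, c, d, e
  1-simplices (10): ab, ac, ad, ae, bc, bd, be, cd, ce, de
  2-simplices (5): abe, acd, ace, bcd, bde

giving chain groups C_0 ≅ Z^5, C_1 ≅ Z^10, C_2 ≅ Z^5.

The boundary map ∂_1: C_1 → C_0 is given by ∂[p,q] = [q] − [p].
The 5×10 boundary matrix has rank 4 and Smith normal form diag(1,1,1,1).

The boundary map ∂_2: C_2 → C_1 maps a triangle to the signed sum of its edges. For instance
  ∂ace = ce − ae + ac,
  ∂bcd = cd − bd + bc.
The resulting 10×5 matrix has rank 5, and its Smith normal form has invariant factors (1,1,1,1,1).

From H_k ≅ ker(∂_k) / im(∂_{k+1}) we obtain:

  H_0: rank C_0 − rank ∂_1 = 5 − 4 = 1, and the invariant factors of ∂_1 are all 1, so H_0 ≅ Z.
  H_1: rank ker ∂_1 − rank ∂_2 = (10 − 4) − 5 = 1, and the invariant factors of ∂_2 are all 1, so H_1 ≅ Z.
  H_2: rank ker ∂_2 − rank ∂_3 = (5 − 5) − 0 = 0, and there is no ∂_3, so H_2 ≅ 0.

H_0 = Z,  H_1 = Z,  H_2 = 0.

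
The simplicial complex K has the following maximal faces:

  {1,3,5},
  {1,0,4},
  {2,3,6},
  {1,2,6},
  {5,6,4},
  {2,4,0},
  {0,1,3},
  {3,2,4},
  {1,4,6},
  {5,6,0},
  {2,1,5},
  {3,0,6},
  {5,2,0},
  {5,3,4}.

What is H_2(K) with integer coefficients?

Order the vertices as 0 < 1 < 2 < 3 < 4 < 5 < 6. Listing each simplex with vertices in this order, K has dimension 2 with simplices:

  0-simplices (7): [0], [1], [2], [3], [4], [5], [6]
  1-simplices (21): [0,1], [0,2], [0,3], [0,4], [0,5], [0,6], [1,2], [1,3], [1,4], [1,5], [1,6], [2,3], [2,4], [2,5], [2,6], [3,4], [3,5], [3,6], [4,5], [4,6], [5,6]
  2-simplices (14): [0,1,3], [0,1,4], [0,2,4], [0,2,5], [0,3,6], [0,5,6], [1,2,5], [1,2,6], [1,3,5], [1,4,6], [2,3,4], [2,3,6], [3,4,5], [4,5,6]

so the chain groups are C_0 ≅ Z^7, C_1 ≅ Z^21, C_2 ≅ Z^14.

∂_1: C_1 → C_0 maps an edge to its endpoints' difference, ∂[p,q] = q − p.
As a 7×21 matrix over Z this has rank 6, with invariant factors (1,1,1,1,1,1).

The boundary map ∂_2: C_2 → C_1 maps a triangle to the signed sum of its edges. For instance
  ∂[4,5,6] = [5,6] − [4,6] + [4,5],
  ∂[1,4,6] = [4,6] − [1,6] + [1,4].
The 21×14 boundary matrix has rank 13 and Smith normal form diag(1,1,1,1,1,1,1,1,1,1,1,1,1).

Now H_k = ker ∂_k / im ∂_{k+1}, so:

  H_2: rank ker ∂_2 − rank ∂_3 = (14 − 13) − 0 = 1, and there is no ∂_3, so H_2 = Z.

(K is a triangulation of the torus T^2.)

H_2 = Z.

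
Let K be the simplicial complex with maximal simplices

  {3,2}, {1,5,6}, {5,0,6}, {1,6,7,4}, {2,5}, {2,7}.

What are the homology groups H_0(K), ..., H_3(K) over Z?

H_0 = Z,  H_1 = Z,  H_2 = 0,  H_3 = 0.

We work with the vertex ordering 0 < 1 < 2 < 3 < 4 < 5 < 6 < 7. The simplices of K, each written with vertices in increasing order, are:

  0-simplices (8): [0], [1], [2], [3], [4], [5], [6], [7]
  1-simplices (13): [0,5], [0,6], [1,4], [1,5], [1,6], [1,7], [2,3], [2,5], [2,7], [4,6], [4,7], [5,6], [6,7]
  2-simplices (6): [0,5,6], [1,4,6], [1,4,7], [1,5,6], [1,6,7], [4,6,7]
  3-simplices (1): [1,4,6,7]

so the chain groups are C_0 ≅ Z^8, C_1 ≅ Z^13, C_2 ≅ Z^6, C_3 ≅ Z^1.

Boundary ∂_1: C_1 → C_0 sends each edge [p,q] (with p < q) to q − p. For instance
  ∂[1,5] = [5] − [1].
The resulting 8×13 matrix has rank 7, and its Smith normal form has invariant factors (1,1,1,1,1,1,1).

The boundary map ∂_2: C_2 → C_1 maps a triangle to the signed sum of its edges. For instance
  ∂[4,6,7] = [6,7] − [4,7] + [4,6],
  ∂[1,5,6] = [5,6] − [1,6] + [1,5].
The resulting 13×6 matrix has rank 5, and its Smith normal form has invariant factors (1,1,1,1,1).

∂_3: C_3 → C_2 sends each 3-simplex σ to the alternating sum Σ_i (−1)^i (σ with its i-th vertex removed). For instance
  ∂[1,4,6,7] = [4,6,7] − [1,6,7] + [1,4,7] − [1,4,6].
The 6×1 boundary matrix has rank 1 and Smith normal form diag(1).

Reading off H_k = ker ∂_k / im ∂_{k+1}:

  H_0: rank C_0 − rank ∂_1 = 8 − 7 = 1, and the invariant factors of ∂_1 are all 1, so H_0 ≅ Z.
  H_1: rank ker ∂_1 − rank ∂_2 = (13 − 7) − 5 = 1, and the invariant factors of ∂_2 are all 1, so H_1 ≅ Z.
  H_2: rank ker ∂_2 − rank ∂_3 = (6 − 5) − 1 = 0, and the invariant factors of ∂_3 are all 1, so H_2 ≅ 0.
  H_3: rank ker ∂_3 − rank ∂_4 = (1 − 1) − 0 = 0, and there is no ∂_4, so H_3 ≅ 0.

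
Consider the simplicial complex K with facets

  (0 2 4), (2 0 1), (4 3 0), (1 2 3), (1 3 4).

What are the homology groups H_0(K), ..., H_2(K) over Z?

Order the vertices as 0 < 1 < 2 < 3 < 4. Listing each simplex with vertices in this order, K has dimension 2 with simplices:

  0-simplices (5): [0], [1], [2], [3], [4]
  1-simplices (10): [0,1], [0,2], [0,3], [0,4], [1,2], [1,3], [1,4], [2,3], [2,4], [3,4]
  2-simplices (5): [0,1,2], [0,2,4], [0,3,4], [1,2,3], [1,3,4]

Hence C_0 ≅ Z^5, C_1 ≅ Z^10, C_2 ≅ Z^5.

Boundary ∂_1: C_1 → C_0 sends each edge [p,q] (with p < q) to q − p. For instance
  ∂[0,3] = [3] − [0].
The resulting 5×10 matrix has rank 4, and its Smith normal form has invariant factors (1,1,1,1).

Boundary ∂_2: C_2 → C_1 acts by ∂[p,q,r] = [q,r] − [p,r] + [p,q]. For instance
  ∂[1,2,3] = [2,3] − [1,3] + [1,2],
  ∂[0,3,4] = [3,4] − [0,4] + [0,3].
The resulting 10×5 matrix has rank 5, and its Smith normal form has invariant factors (1,1,1,1,1).

Now H_k = ker ∂_k / im ∂_{k+1}, so:

  H_0: rank C_0 − rank ∂_1 = 5 − 4 = 1, and the invariant factors of ∂_1 are all 1, so H_0 ≅ Z.
  H_1: rank ker ∂_1 − rank ∂_2 = (10 − 4) − 5 = 1, and the invariant factors of ∂_2 are all 1, so H_1 ≅ Z.
  H_2: rank ker ∂_2 − rank ∂_3 = (5 − 5) − 0 = 0, and there is no ∂_3, so H_2 ≅ 0.

H_0 = Z,  H_1 = Z,  H_2 = 0.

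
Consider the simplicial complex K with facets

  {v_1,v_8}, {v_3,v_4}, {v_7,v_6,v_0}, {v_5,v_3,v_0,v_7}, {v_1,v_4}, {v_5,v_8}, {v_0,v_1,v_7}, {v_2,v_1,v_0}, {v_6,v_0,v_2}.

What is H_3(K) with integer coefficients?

H_3 = 0.

Fix the vertex order v_0 < v_1 < v_2 < v_3 < v_4 < v_5 < v_6 < v_7 < v_8 and write every simplex with vertices in increasing order. Then dim K = 3 and the simplices of K are:

  0-simplices (9): [v_0], [v_1], [v_2], [v_3], [v_4], [v_5], [v_6], [v_7], [v_8]
  1-simplices (17): (17 of them)
  2-simplices (8): [v_0,v_1,v_2], [v_0,v_1,v_7], [v_0,v_2,v_6], [v_0,v_3,v_5], [v_0,v_3,v_7], [v_0,v_5,v_7], [v_0,v_6,v_7], [v_3,v_5,v_7]
  3-simplices (1): [v_0,v_3,v_5,v_7]

so the chain groups are C_0 ≅ Z^9, C_1 ≅ Z^17, C_2 ≅ Z^8, C_3 ≅ Z^1.

∂_1: C_1 → C_0 maps an edge to its endpoints' difference, ∂[p,q] = q − p. For instance
  ∂[v_3,v_4] = [v_4] − [v_3].
The 9×17 boundary matrix has rank 8 and Smith normal form diag(1,1,1,1,1,1,1,1).

Boundary ∂_2: C_2 → C_1 sends each 2-simplex [p,q,r] to [q,r] − [p,r] + [p,q]. For instance
  ∂[v_0,v_1,v_2] = [v_1,v_2] − [v_0,v_2] + [v_0,v_1],
  ∂[v_0,v_3,v_5] = [v_3,v_5] − [v_0,v_5] + [v_0,v_3].
As a 17×8 matrix over Z this has rank 7, with invariant factors (1,1,1,1,1,1,1).

Boundary ∂_3: C_3 → C_2 sends each 3-simplex σ to the alternating sum Σ_i (−1)^i (σ with its i-th vertex removed). For instance
  ∂[v_0,v_3,v_5,v_7] = [v_3,v_5,v_7] − [v_0,v_5,v_7] + [v_0,v_3,v_7] − [v_0,v_3,v_5].
This gives a 8×1 integer matrix of rank 1; reducing to Smith normal form yields diagonal entries (1).

Now H_k = ker ∂_k / im ∂_{k+1}, so:

  H_3: rank ker ∂_3 − rank ∂_4 = (1 − 1) − 0 = 0, and there is no ∂_4, so H_3 = 0.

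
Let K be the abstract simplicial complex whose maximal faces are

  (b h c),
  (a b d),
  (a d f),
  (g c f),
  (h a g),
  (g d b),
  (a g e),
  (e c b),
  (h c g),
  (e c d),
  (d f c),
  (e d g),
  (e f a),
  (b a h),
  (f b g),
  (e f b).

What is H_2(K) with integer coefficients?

H_2 ≅ Z.

Fix the vertex order a < b < c < d < e < f < g < h and write every simplex with vertices in increasing order. Then dim K = 2 and the simplices of K are:

  0-simplices (8): a, b, c, d, e, f, g, h
  1-simplices (24): ab, ad, ae, af, ag, ah, bc, bd, be, bf, bg, bh, cd, ce, cf, cg, ch, de, df, dg, ef, eg, fg, gh
  2-simplices (16): abd, abh, adf, aef, aeg, agh, bce, bch, bdg, bef, bfg, cde, cdf, cfg, cgh, deg

giving chain groups C_0 ≅ Z^8, C_1 ≅ Z^24, C_2 ≅ Z^16.

The boundary map ∂_1: C_1 → C_0 is given by ∂[p,q] = [q] − [p].
The resulting 8×24 matrix has rank 7, and its Smith normal form has invariant factors (1,1,1,1,1,1,1).

Boundary ∂_2: C_2 → C_1 sends each 2-simplex [p,q,r] to [q,r] − [p,r] + [p,q]. For instance
  ∂cdf = df − cf + cd,
  ∂abd = bd − ad + ab.
The resulting 24×16 matrix has rank 15, and its Smith normal form has invariant factors (1,1,1,1,1,1,1,1,1,1,1,1,1,1,1).

Now H_k = ker ∂_k / im ∂_{k+1}, so:

  H_2: rank ker ∂_2 − rank ∂_3 = (16 − 15) − 0 = 1, and there is no ∂_3, so H_2 ≅ Z.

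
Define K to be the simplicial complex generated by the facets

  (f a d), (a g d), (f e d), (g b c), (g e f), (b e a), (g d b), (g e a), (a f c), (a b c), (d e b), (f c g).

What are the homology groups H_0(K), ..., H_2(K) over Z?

H_0 ≅ Z,  H_1 ≅ Z/2,  H_2 = 0.

K has 7 vertices, 18 edges, 12 triangles.
rank ∂_0 = 0, rank ∂_1 = 6 ⇒ b_0 = 7 − 0 − 6 = 1; all invariant factors of ∂_1 are 1 so no torsion. So H_0 ≅ Z.
rank ∂_1 = 6, rank ∂_2 = 12 ⇒ b_1 = 18 − 6 − 12 = 0; ∂_2 has invariant factor(s) [2] giving torsion. So H_1 ≅ Z/2.
rank ∂_2 = 12, rank ∂_3 = 0 ⇒ b_2 = 12 − 12 − 0 = 0. So H_2 ≅ 0.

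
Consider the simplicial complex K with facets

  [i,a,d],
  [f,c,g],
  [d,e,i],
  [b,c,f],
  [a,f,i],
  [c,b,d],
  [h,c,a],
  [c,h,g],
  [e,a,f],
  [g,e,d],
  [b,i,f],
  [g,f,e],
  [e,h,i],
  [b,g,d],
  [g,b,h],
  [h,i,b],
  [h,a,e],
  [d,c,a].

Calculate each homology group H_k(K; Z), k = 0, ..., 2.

Order the vertices as a < b < c < d < e < f < g < h < i. Listing each simplex with vertices in this order, K has dimension 2 with simplices:

  0-simplices (9): a, b, c, d, e, f, g, h, i
  1-simplices (27): ac, ad, ae, af, ah, ai, bc, bd, bf, bg, bh, bi, cd, cf, cg, ch, de, dg, di, ef, eg, eh, ei, fg, fi, gh, hi
  2-simplices (18): acd, ach, adi, aef, aeh, afi, bcd, bcf, bdg, bfi, bgh, bhi, cfg, cgh, deg, dei, efg, ehi

giving chain groups C_0 ≅ Z^9, C_1 ≅ Z^27, C_2 ≅ Z^18.

Boundary ∂_1: C_1 → C_0 sends each edge [p,q] (with p < q) to q − p.
This gives a 9×27 integer matrix of rank 8; reducing to Smith normal form yields diagonal entries (1,1,1,1,1,1,1,1).

The boundary map ∂_2: C_2 → C_1 acts by ∂[p,q,r] = [q,r] − [p,r] + [p,q]. For instance
  ∂bfi = fi − bi + bf,
  ∂aeh = eh − ah + ae.
The resulting 27×18 matrix has rank 18, and its Smith normal form has invariant factors (1,1,1,1,1,1,1,1,1,1,1,1,1,1,1,1,1,2).

Computing H_k = (kernel of ∂_k) / (image of ∂_{k+1}):

  H_0: rank C_0 − rank ∂_1 = 9 − 8 = 1, and the invariant factors of ∂_1 are all 1, so H_0 = Z.
  H_1: rank ker ∂_1 − rank ∂_2 = (27 − 8) − 18 = 1, and ∂_2 has invariant factor 2 > 1, so H_1 = Z ⊕ Z/2.
  H_2: rank ker ∂_2 − rank ∂_3 = (18 − 18) − 0 = 0, and there is no ∂_3, so H_2 = 0.

As a check, the Euler characteristic is 9 − 27 + 18 = 0, which agrees with 1 − 1 + 0 = 0.

H_0 ≅ Z,  H_1 ≅ Z ⊕ Z/2,  H_2 = 0.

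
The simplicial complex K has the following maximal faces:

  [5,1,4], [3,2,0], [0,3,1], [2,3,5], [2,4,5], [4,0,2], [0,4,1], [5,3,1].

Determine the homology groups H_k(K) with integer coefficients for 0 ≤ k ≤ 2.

H_0 ≅ Z,  H_1 = 0,  H_2 ≅ Z.

Fix the vertex order 0 < 1 < 2 < 3 < 4 < 5 and write every simplex with vertices in increasing order. Then dim K = 2 and the simplices of K are:

  0-simplices (6): [0], [1], [2], [3], [4], [5]
  1-simplices (12): [0,1], [0,2], [0,3], [0,4], [1,3], [1,4], [1,5], [2,3], [2,4], [2,5], [3,5], [4,5]
  2-simplices (8): [0,1,3], [0,1,4], [0,2,3], [0,2,4], [1,3,5], [1,4,5], [2,3,5], [2,4,5]

so the chain groups are C_0 ≅ Z^6, C_1 ≅ Z^12, C_2 ≅ Z^8.

Boundary ∂_1: C_1 → C_0 is given by ∂[p,q] = [q] − [p]. For instance
  ∂[1,4] = [4] − [1].
The 6×12 boundary matrix has rank 5 and Smith normal form diag(1,1,1,1,1).

The boundary map ∂_2: C_2 → C_1 maps a triangle to the signed sum of its edges. For instance
  ∂[1,3,5] = [3,5] − [1,5] + [1,3],
  ∂[0,2,4] = [2,4] − [0,4] + [0,2].
The 12×8 boundary matrix has rank 7 and Smith normal form diag(1,1,1,1,1,1,1).

Now H_k = ker ∂_k / im ∂_{k+1}, so:

  H_0: rank C_0 − rank ∂_1 = 6 − 5 = 1, and the invariant factors of ∂_1 are all 1, so H_0 ≅ Z.
  H_1: rank ker ∂_1 − rank ∂_2 = (12 − 5) − 7 = 0, and the invariant factors of ∂_2 are all 1, so H_1 ≅ 0.
  H_2: rank ker ∂_2 − rank ∂_3 = (8 − 7) − 0 = 1, and there is no ∂_3, so H_2 ≅ Z.

(K is a triangulation of the 2-sphere S^2.)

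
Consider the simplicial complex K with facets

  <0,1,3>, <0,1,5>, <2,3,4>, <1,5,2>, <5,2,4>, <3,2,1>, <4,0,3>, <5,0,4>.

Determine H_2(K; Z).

We work with the vertex ordering 0 < 1 < 2 < 3 < 4 < 5. The simplices of K, each written with vertices in increasing order, are:

  0-simplices (6): [0], [1], [2], [3], [4], [5]
  1-simplices (12): [0,1], [0,3], [0,4], [0,5], [1,2], [1,3], [1,5], [2,3], [2,4], [2,5], [3,4], [4,5]
  2-simplices (8): [0,1,3], [0,1,5], [0,3,4], [0,4,5], [1,2,3], [1,2,5], [2,3,4], [2,4,5]

giving chain groups C_0 ≅ Z^6, C_1 ≅ Z^12, C_2 ≅ Z^8.

Boundary ∂_1: C_1 → C_0 sends each edge [p,q] (with p < q) to q − p. For instance
  ∂[2,5] = [5] − [2].
The 6×12 boundary matrix has rank 5 and Smith normal form diag(1,1,1,1,1).

Boundary ∂_2: C_2 → C_1 maps a triangle to the signed sum of its edges. For instance
  ∂[2,3,4] = [3,4] − [2,4] + [2,3],
  ∂[1,2,3] = [2,3] − [1,3] + [1,2].
The resulting 12×8 matrix has rank 7, and its Smith normal form has invariant factors (1,1,1,1,1,1,1).

Now H_k = ker ∂_k / im ∂_{k+1}, so:

  H_2: rank ker ∂_2 − rank ∂_3 = (8 − 7) − 0 = 1, and there is no ∂_3, so H_2 = Z.

(K is a triangulation of the 2-sphere S^2.)

H_2 = Z.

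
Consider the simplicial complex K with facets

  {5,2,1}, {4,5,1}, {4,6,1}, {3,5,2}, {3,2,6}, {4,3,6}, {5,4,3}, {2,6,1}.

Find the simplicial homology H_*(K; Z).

We work with the vertex ordering 1 < 2 < 3 < 4 < 5 < 6. The simplices of K, each written with vertices in increasing order, are:

  0-simplices (6): [1], [2], [3], [4], [5], [6]
  1-simplices (12): [1,2], [1,4], [1,5], [1,6], [2,3], [2,5], [2,6], [3,4], [3,5], [3,6], [4,5], [4,6]
  2-simplices (8): [1,2,5], [1,2,6], [1,4,5], [1,4,6], [2,3,5], [2,3,6], [3,4,5], [3,4,6]

Hence C_0 ≅ Z^6, C_1 ≅ Z^12, C_2 ≅ Z^8.

Boundary ∂_1: C_1 → C_0 maps an edge to its endpoints' difference, ∂[p,q] = q − p.
As a 6×12 matrix over Z this has rank 5, with invariant factors (1,1,1,1,1).

∂_2: C_2 → C_1 maps a triangle to the signed sum of its edges. For instance
  ∂[1,4,5] = [4,5] − [1,5] + [1,4],
  ∂[2,3,5] = [3,5] − [2,5] + [2,3].
As a 12×8 matrix over Z this has rank 7, with invariant factors (1,1,1,1,1,1,1).

Now H_k = ker ∂_k / im ∂_{k+1}, so:

  H_0: rank C_0 − rank ∂_1 = 6 − 5 = 1, and the invariant factors of ∂_1 are all 1, so H_0 = Z.
  H_1: rank ker ∂_1 − rank ∂_2 = (12 − 5) − 7 = 0, and the invariant factors of ∂_2 are all 1, so H_1 = 0.
  H_2: rank ker ∂_2 − rank ∂_3 = (8 − 7) − 0 = 1, and there is no ∂_3, so H_2 = Z.

As a check, the Euler characteristic is 6 − 12 + 8 = 2, which agrees with 1 − 0 + 1 = 2.
(K is a triangulation of the 2-sphere S^2.)

H_0 ≅ Z,  H_1 = 0,  H_2 ≅ Z.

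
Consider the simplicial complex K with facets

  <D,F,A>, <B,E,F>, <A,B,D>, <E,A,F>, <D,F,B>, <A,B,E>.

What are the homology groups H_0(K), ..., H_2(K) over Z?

We work with the vertex ordering A < B < D < E < F. The simplices of K, each written with vertices in increasing order, are:

  0-simplices (5): A, B, D, E, F
  1-simplices (9): AB, AD, AE, AF, BD, BE, BF, DF, EF
  2-simplices (6): ABD, ABE, ADF, AEF, BDF, BEF

so the chain groups are C_0 ≅ Z^5, C_1 ≅ Z^9, C_2 ≅ Z^6.

Boundary ∂_1: C_1 → C_0 maps an edge to its endpoints' difference, ∂[p,q] = q − p.
This gives a 5×9 integer matrix of rank 4; reducing to Smith normal form yields diagonal entries (1,1,1,1).

∂_2: C_2 → C_1 acts by ∂[p,q,r] = [q,r] − [p,r] + [p,q]. For instance
  ∂BEF = EF − BF + BE,
  ∂ABE = BE − AE + AB.
The 9×6 boundary matrix has rank 5 and Smith normal form diag(1,1,1,1,1).

Now H_k = ker ∂_k / im ∂_{k+1}, so:

  H_0: rank C_0 − rank ∂_1 = 5 − 4 = 1, and the invariant factors of ∂_1 are all 1, so H_0 ≅ Z.
  H_1: rank ker ∂_1 − rank ∂_2 = (9 − 4) − 5 = 0, and the invariant factors of ∂_2 are all 1, so H_1 ≅ 0.
  H_2: rank ker ∂_2 − rank ∂_3 = (6 − 5) − 0 = 1, and there is no ∂_3, so H_2 ≅ Z.

H_0 = Z,  H_1 = 0,  H_2 = Z.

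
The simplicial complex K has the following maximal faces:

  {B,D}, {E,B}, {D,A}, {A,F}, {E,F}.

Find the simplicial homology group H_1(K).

We work with the vertex ordering A < B < D < E < F. The simplices of K, each written with vertices in increasing order, are:

  0-simplices (5): A, B, D, E, F
  1-simplices (5): AD, AF, BD, BE, EF

giving chain groups C_0 ≅ Z^5, C_1 ≅ Z^5.

∂_1: C_1 → C_0 sends each edge [p,q] (with p < q) to q − p.
The resulting 5×5 matrix has rank 4, and its Smith normal form has invariant factors (1,1,1,1).

From H_k ≅ ker(∂_k) / im(∂_{k+1}) we obtain:

  H_1: rank ker ∂_1 − rank ∂_2 = (5 − 4) − 0 = 1, and there is no ∂_2, so H_1 ≅ Z.

(K is a triangulation of the circle S^1.)

H_1 ≅ Z.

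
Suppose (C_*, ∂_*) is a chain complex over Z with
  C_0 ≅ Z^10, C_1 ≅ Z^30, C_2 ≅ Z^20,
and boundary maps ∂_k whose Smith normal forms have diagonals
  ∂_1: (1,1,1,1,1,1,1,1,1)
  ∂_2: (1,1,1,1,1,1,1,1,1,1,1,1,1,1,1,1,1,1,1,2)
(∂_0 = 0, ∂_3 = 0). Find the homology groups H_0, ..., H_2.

H_0: b_0 = 10 − 0 − 9 = 1; torsion from ∂_1 factors > 1: none. So H_0 = Z.
H_1: b_1 = 30 − 9 − 20 = 1; torsion from ∂_2 factors > 1: [2]. So H_1 = Z ⊕ Z_2.
H_2: b_2 = 20 − 20 − 0 = 0; torsion from ∂_3 factors > 1: none. So H_2 = 0.

H_0 = Z,  H_1 = Z ⊕ Z_2,  H_2 = 0.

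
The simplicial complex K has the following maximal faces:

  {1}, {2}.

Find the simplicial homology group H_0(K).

H_0 = Z^2.

K has 2 vertices.
rank ∂_0 = 0, rank ∂_1 = 0 ⇒ b_0 = 2 − 0 − 0 = 2. So H_0 ≅ Z^2.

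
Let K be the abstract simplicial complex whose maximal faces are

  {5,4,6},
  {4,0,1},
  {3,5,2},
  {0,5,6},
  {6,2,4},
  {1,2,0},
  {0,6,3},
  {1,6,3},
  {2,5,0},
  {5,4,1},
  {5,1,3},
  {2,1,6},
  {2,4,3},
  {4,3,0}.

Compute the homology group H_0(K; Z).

H_0 = Z.

Take the total order 0 < 1 < 2 < 3 < 4 < 5 < 6 on the vertex set. Then K (dimension 2) consists of the simplices:

  0-simplices (7): [0], [1], [2], [3], [4], [5], [6]
  1-simplices (21): [0,1], [0,2], [0,3], [0,4], [0,5], [0,6], [1,2], [1,3], [1,4], [1,5], [1,6], [2,3], [2,4], [2,5], [2,6], [3,4], [3,5], [3,6], [4,5], [4,6], [5,6]
  2-simplices (14): [0,1,2], [0,1,4], [0,2,5], [0,3,4], [0,3,6], [0,5,6], [1,2,6], [1,3,5], [1,3,6], [1,4,5], [2,3,4], [2,3,5], [2,4,6], [4,5,6]

giving chain groups C_0 ≅ Z^7, C_1 ≅ Z^21, C_2 ≅ Z^14.

The boundary map ∂_1: C_1 → C_0 maps an edge to its endpoints' difference, ∂[p,q] = q − p. For instance
  ∂[0,1] = [1] − [0].
This gives a 7×21 integer matrix of rank 6; reducing to Smith normal form yields diagonal entries (1,1,1,1,1,1).

∂_2: C_2 → C_1 sends each 2-simplex [p,q,r] to [q,r] − [p,r] + [p,q]. For instance
  ∂[2,3,5] = [3,5] − [2,5] + [2,3],
  ∂[4,5,6] = [5,6] − [4,6] + [4,5].
This gives a 21×14 integer matrix of rank 13; reducing to Smith normal form yields diagonal entries (1,1,1,1,1,1,1,1,1,1,1,1,1).

Computing H_k = (kernel of ∂_k) / (image of ∂_{k+1}):

  H_0: rank C_0 − rank ∂_1 = 7 − 6 = 1, and the invariant factors of ∂_1 are all 1, so H_0 = Z.

(K is a triangulation of the torus T^2.)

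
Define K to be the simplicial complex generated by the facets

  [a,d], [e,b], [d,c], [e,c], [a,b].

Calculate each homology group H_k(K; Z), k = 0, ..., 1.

Take the total order a < b < c < d < e on the vertex set. Then K (dimension 1) consists of the simplices:

  0-simplices (5): a, b, c, d, e
  1-simplices (5): ab, ad, be, cd, ce

so the chain groups are C_0 ≅ Z^5, C_1 ≅ Z^5.

∂_1: C_1 → C_0 is given by ∂[p,q] = [q] − [p].
The resulting 5×5 matrix has rank 4, and its Smith normal form has invariant factors (1,1,1,1).

Reading off H_k = ker ∂_k / im ∂_{k+1}:

  H_0: rank C_0 − rank ∂_1 = 5 − 4 = 1, and the invariant factors of ∂_1 are all 1, so H_0 ≅ Z.
  H_1: rank ker ∂_1 − rank ∂_2 = (5 − 4) − 0 = 1, and there is no ∂_2, so H_1 ≅ Z.

H_0 = Z,  H_1 = Z.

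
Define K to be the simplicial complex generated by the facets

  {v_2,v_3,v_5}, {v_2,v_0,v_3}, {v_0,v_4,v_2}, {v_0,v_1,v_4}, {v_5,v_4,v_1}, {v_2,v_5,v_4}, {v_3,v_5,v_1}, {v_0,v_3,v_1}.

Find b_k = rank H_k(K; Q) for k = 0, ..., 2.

Take the total order v_0 < v_1 < v_2 < v_3 < v_4 < v_5 on the vertex set. Then K (dimension 2) consists of the simplices:

  0-simplices (6): [v_0], [v_1], [v_2], [v_3], [v_4], [v_5]
  1-simplices (12): [v_0,v_1], [v_0,v_2], [v_0,v_3], [v_0,v_4], [v_1,v_3], [v_1,v_4], [v_1,v_5], [v_2,v_3], [v_2,v_4], [v_2,v_5], [v_3,v_5], [v_4,v_5]
  2-simplices (8): [v_0,v_1,v_3], [v_0,v_1,v_4], [v_0,v_2,v_3], [v_0,v_2,v_4], [v_1,v_3,v_5], [v_1,v_4,v_5], [v_2,v_3,v_5], [v_2,v_4,v_5]

Hence C_0 ≅ Z^6, C_1 ≅ Z^12, C_2 ≅ Z^8.

∂_1: C_1 → C_0 sends each edge [p,q] (with p < q) to q − p. For instance
  ∂[v_2,v_3] = [v_3] − [v_2].
This gives a 6×12 integer matrix of rank 5; reducing to Smith normal form yields diagonal entries (1,1,1,1,1).

Boundary ∂_2: C_2 → C_1 maps a triangle to the signed sum of its edges. For instance
  ∂[v_2,v_4,v_5] = [v_4,v_5] − [v_2,v_5] + [v_2,v_4],
  ∂[v_1,v_3,v_5] = [v_3,v_5] − [v_1,v_5] + [v_1,v_3].
As a 12×8 matrix over Z this has rank 7, with invariant factors (1,1,1,1,1,1,1).

From H_k ≅ ker(∂_k) / im(∂_{k+1}) we obtain:

  H_0: rank C_0 − rank ∂_1 = 6 − 5 = 1, and the invariant factors of ∂_1 are all 1, so H_0 = Z.
  H_1: rank ker ∂_1 − rank ∂_2 = (12 − 5) − 7 = 0, and the invariant factors of ∂_2 are all 1, so H_1 = 0.
  H_2: rank ker ∂_2 − rank ∂_3 = (8 − 7) − 0 = 1, and there is no ∂_3, so H_2 = Z.

Hence the Betti numbers are b_0 = 1, b_1 = 0, b_2 = 1.

b_0 = 1, b_1 = 0, b_2 = 1.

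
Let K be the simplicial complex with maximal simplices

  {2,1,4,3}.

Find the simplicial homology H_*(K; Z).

Take the total order 1 < 2 < 3 < 4 on the vertex set. Then K (dimension 3) consists of the simplices:

  0-simplices (4): [1], [2], [3], [4]
  1-simplices (6): [1,2], [1,3], [1,4], [2,3], [2,4], [3,4]
  2-simplices (4): [1,2,3], [1,2,4], [1,3,4], [2,3,4]
  3-simplices (1): [1,2,3,4]

giving chain groups C_0 ≅ Z^4, C_1 ≅ Z^6, C_2 ≅ Z^4, C_3 ≅ Z^1.

The boundary map ∂_1: C_1 → C_0 maps an edge to its endpoints' difference, ∂[p,q] = q − p.
As a 4×6 matrix over Z this has rank 3, with invariant factors (1,1,1).

The boundary map ∂_2: C_2 → C_1 maps a triangle to the signed sum of its edges. For instance
  ∂[2,3,4] = [3,4] − [2,4] + [2,3],
  ∂[1,3,4] = [3,4] − [1,4] + [1,3].
The 6×4 boundary matrix has rank 3 and Smith normal form diag(1,1,1).

The boundary map ∂_3: C_3 → C_2 sends each 3-simplex σ to the alternating sum Σ_i (−1)^i (σ with its i-th vertex removed). For instance
  ∂[1,2,3,4] = [2,3,4] − [1,3,4] + [1,2,4] − [1,2,3].
This gives a 4×1 integer matrix of rank 1; reducing to Smith normal form yields diagonal entries (1).

Computing H_k = (kernel of ∂_k) / (image of ∂_{k+1}):

  H_0: rank C_0 − rank ∂_1 = 4 − 3 = 1, and the invariant factors of ∂_1 are all 1, so H_0 ≅ Z.
  H_1: rank ker ∂_1 − rank ∂_2 = (6 − 3) − 3 = 0, and the invariant factors of ∂_2 are all 1, so H_1 ≅ 0.
  H_2: rank ker ∂_2 − rank ∂_3 = (4 − 3) − 1 = 0, and the invariant factors of ∂_3 are all 1, so H_2 ≅ 0.
  H_3: rank ker ∂_3 − rank ∂_4 = (1 − 1) − 0 = 0, and there is no ∂_4, so H_3 ≅ 0.

H_0 ≅ Z,  H_1 = 0,  H_2 = 0,  H_3 = 0.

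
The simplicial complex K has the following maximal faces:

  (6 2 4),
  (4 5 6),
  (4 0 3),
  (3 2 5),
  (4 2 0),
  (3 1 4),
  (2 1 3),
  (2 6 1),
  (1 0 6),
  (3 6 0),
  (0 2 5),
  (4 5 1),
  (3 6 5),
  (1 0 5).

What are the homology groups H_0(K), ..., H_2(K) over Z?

Take the total order 0 < 1 < 2 < 3 < 4 < 5 < 6 on the vertex set. Then K (dimension 2) consists of the simplices:

  0-simplices (7): [0], [1], [2], [3], [4], [5], [6]
  1-simplices (21): [0,1], [0,2], [0,3], [0,4], [0,5], [0,6], [1,2], [1,3], [1,4], [1,5], [1,6], [2,3], [2,4], [2,5], [2,6], [3,4], [3,5], [3,6], [4,5], [4,6], [5,6]
  2-simplices (14): [0,1,5], [0,1,6], [0,2,4], [0,2,5], [0,3,4], [0,3,6], [1,2,3], [1,2,6], [1,3,4], [1,4,5], [2,3,5], [2,4,6], [3,5,6], [4,5,6]

giving chain groups C_0 ≅ Z^7, C_1 ≅ Z^21, C_2 ≅ Z^14.

Boundary ∂_1: C_1 → C_0 maps an edge to its endpoints' difference, ∂[p,q] = q − p. For instance
  ∂[4,5] = [5] − [4].
The resulting 7×21 matrix has rank 6, and its Smith normal form has invariant factors (1,1,1,1,1,1).

Boundary ∂_2: C_2 → C_1 acts by ∂[p,q,r] = [q,r] − [p,r] + [p,q]. For instance
  ∂[2,3,5] = [3,5] − [2,5] + [2,3],
  ∂[1,4,5] = [4,5] − [1,5] + [1,4].
This gives a 21×14 integer matrix of rank 13; reducing to Smith normal form yields diagonal entries (1,1,1,1,1,1,1,1,1,1,1,1,1).

Reading off H_k = ker ∂_k / im ∂_{k+1}:

  H_0: rank C_0 − rank ∂_1 = 7 − 6 = 1, and the invariant factors of ∂_1 are all 1, so H_0 ≅ Z.
  H_1: rank ker ∂_1 − rank ∂_2 = (21 − 6) − 13 = 2, and the invariant factors of ∂_2 are all 1, so H_1 ≅ Z^2.
  H_2: rank ker ∂_2 − rank ∂_3 = (14 − 13) − 0 = 1, and there is no ∂_3, so H_2 ≅ Z.

H_0 ≅ Z,  H_1 ≅ Z^2,  H_2 ≅ Z.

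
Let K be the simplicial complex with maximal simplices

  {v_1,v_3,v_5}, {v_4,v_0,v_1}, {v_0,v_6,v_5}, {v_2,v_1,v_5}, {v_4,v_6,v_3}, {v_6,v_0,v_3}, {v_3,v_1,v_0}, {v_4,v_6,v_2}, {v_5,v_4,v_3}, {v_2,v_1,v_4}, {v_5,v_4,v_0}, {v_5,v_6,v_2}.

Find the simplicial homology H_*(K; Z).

Order the vertices as v_0 < v_1 < v_2 < v_3 < v_4 < v_5 < v_6. Listing each simplex with vertices in this order, K has dimension 2 with simplices:

  0-simplices (7): [v_0], [v_1], [v_2], [v_3], [v_4], [v_5], [v_6]
  1-simplices (18): (18 of them)
  2-simplices (12): (12 of them)

Hence C_0 ≅ Z^7, C_1 ≅ Z^18, C_2 ≅ Z^12.

∂_1: C_1 → C_0 sends each edge [p,q] (with p < q) to q − p. For instance
  ∂[v_3,v_5] = [v_5] − [v_3].
The resulting 7×18 matrix has rank 6, and its Smith normal form has invariant factors (1,1,1,1,1,1).

∂_2: C_2 → C_1 sends each 2-simplex [p,q,r] to [q,r] − [p,r] + [p,q]. For instance
  ∂[v_0,v_5,v_6] = [v_5,v_6] − [v_0,v_6] + [v_0,v_5],
  ∂[v_1,v_3,v_5] = [v_3,v_5] − [v_1,v_5] + [v_1,v_3].
The resulting 18×12 matrix has rank 12, and its Smith normal form has invariant factors (1,1,1,1,1,1,1,1,1,1,1,2).

From H_k ≅ ker(∂_k) / im(∂_{k+1}) we obtain:

  H_0: rank C_0 − rank ∂_1 = 7 − 6 = 1, and the invariant factors of ∂_1 are all 1, so H_0 ≅ Z.
  H_1: rank ker ∂_1 − rank ∂_2 = (18 − 6) − 12 = 0, and ∂_2 has invariant factor 2 > 1, so H_1 ≅ Z/2Z.
  H_2: rank ker ∂_2 − rank ∂_3 = (12 − 12) − 0 = 0, and there is no ∂_3, so H_2 ≅ 0.

As a check, the Euler characteristic is 7 − 18 + 12 = 1, which agrees with 1 − 0 + 0 = 1.
(K is a triangulation of the real projective plane RP^2.)

H_0 = Z,  H_1 = Z/2Z,  H_2 = 0.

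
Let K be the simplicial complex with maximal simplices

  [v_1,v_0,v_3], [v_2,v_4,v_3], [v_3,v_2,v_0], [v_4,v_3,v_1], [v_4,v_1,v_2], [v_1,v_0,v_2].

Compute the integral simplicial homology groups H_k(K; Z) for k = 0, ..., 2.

K has 5 vertices, 9 edges, 6 triangles.
rank ∂_0 = 0, rank ∂_1 = 4 ⇒ b_0 = 5 − 0 − 4 = 1; all invariant factors of ∂_1 are 1 so no torsion. So H_0 = Z.
rank ∂_1 = 4, rank ∂_2 = 5 ⇒ b_1 = 9 − 4 − 5 = 0; all invariant factors of ∂_2 are 1 so no torsion. So H_1 = 0.
rank ∂_2 = 5, rank ∂_3 = 0 ⇒ b_2 = 6 − 5 − 0 = 1. So H_2 = Z.

H_0 = Z,  H_1 = 0,  H_2 = Z.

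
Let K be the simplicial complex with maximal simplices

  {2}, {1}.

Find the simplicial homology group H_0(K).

Order the vertices as 1 < 2. Listing each simplex with vertices in this order, K has dimension 0 with simplices:

  0-simplices (2): [1], [2]

Hence C_0 ≅ Z^2.

Computing H_k = (kernel of ∂_k) / (image of ∂_{k+1}):

  H_0: rank C_0 − rank ∂_1 = 2 − 0 = 2, and there is no ∂_1, so H_0 = Z^2.

H_0 = Z^2.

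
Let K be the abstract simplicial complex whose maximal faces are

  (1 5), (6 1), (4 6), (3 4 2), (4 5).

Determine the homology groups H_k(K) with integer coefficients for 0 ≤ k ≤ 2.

H_0 ≅ Z,  H_1 ≅ Z,  H_2 = 0.

K has 6 vertices, 7 edges, 1 triangle.
rank ∂_0 = 0, rank ∂_1 = 5 ⇒ b_0 = 6 − 0 − 5 = 1; all invariant factors of ∂_1 are 1 so no torsion. So H_0 = Z.
rank ∂_1 = 5, rank ∂_2 = 1 ⇒ b_1 = 7 − 5 − 1 = 1; all invariant factors of ∂_2 are 1 so no torsion. So H_1 = Z.
rank ∂_2 = 1, rank ∂_3 = 0 ⇒ b_2 = 1 − 1 − 0 = 0. So H_2 = 0.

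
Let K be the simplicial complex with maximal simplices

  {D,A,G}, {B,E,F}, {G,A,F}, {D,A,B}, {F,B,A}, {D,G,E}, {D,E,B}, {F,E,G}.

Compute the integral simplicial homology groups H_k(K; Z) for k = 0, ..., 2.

H_0 ≅ Z,  H_1 = 0,  H_2 ≅ Z.

We work with the vertex ordering A < B < D < E < F < G. The simplices of K, each written with vertices in increasing order, are:

  0-simplices (6): A, B, D, E, F, G
  1-simplices (12): AB, AD, AF, AG, BD, BE, BF, DE, DG, EF, EG, FG
  2-simplices (8): ABD, ABF, ADG, AFG, BDE, BEF, DEG, EFG

so the chain groups are C_0 ≅ Z^6, C_1 ≅ Z^12, C_2 ≅ Z^8.

Boundary ∂_1: C_1 → C_0 is given by ∂[p,q] = [q] − [p].
This gives a 6×12 integer matrix of rank 5; reducing to Smith normal form yields diagonal entries (1,1,1,1,1).

Boundary ∂_2: C_2 → C_1 maps a triangle to the signed sum of its edges. For instance
  ∂ABD = BD − AD + AB,
  ∂DEG = EG − DG + DE.
The 12×8 boundary matrix has rank 7 and Smith normal form diag(1,1,1,1,1,1,1).

From H_k ≅ ker(∂_k) / im(∂_{k+1}) we obtain:

  H_0: rank C_0 − rank ∂_1 = 6 − 5 = 1, and the invariant factors of ∂_1 are all 1, so H_0 = Z.
  H_1: rank ker ∂_1 − rank ∂_2 = (12 − 5) − 7 = 0, and the invariant factors of ∂_2 are all 1, so H_1 = 0.
  H_2: rank ker ∂_2 − rank ∂_3 = (8 − 7) − 0 = 1, and there is no ∂_3, so H_2 = Z.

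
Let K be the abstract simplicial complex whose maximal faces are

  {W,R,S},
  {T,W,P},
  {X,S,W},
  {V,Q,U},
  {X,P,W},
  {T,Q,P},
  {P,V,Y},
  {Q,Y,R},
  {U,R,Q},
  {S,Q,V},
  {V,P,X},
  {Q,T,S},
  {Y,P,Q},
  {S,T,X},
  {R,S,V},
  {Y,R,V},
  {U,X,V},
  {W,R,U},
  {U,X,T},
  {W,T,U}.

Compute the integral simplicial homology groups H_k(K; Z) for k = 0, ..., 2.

H_0 = Z,  H_1 = Z ⊕ Z/2,  H_2 = 0.

Take the total order P < Q < R < S < T < U < V < W < X < Y on the vertex set. Then K (dimension 2) consists of the simplices:

  0-simplices (10): P, Q, R, S, T, U, V, W, X, Y
  1-simplices (30): PQ, PT, PV, PW, PX, PY, QR, QS, QT, QU, QV, QY, RS, RU, RV, RW, RY, ST, SV, SW, SX, TU, TW, TX, UV, UW, UX, VX, VY, WX
  2-simplices (20): PQT, PQY, PTW, PVX, PVY, PWX, QRU, QRY, QST, QSV, QUV, RSV, RSW, RUW, RVY, STX, SWX, TUW, TUX, UVX

Hence C_0 ≅ Z^10, C_1 ≅ Z^30, C_2 ≅ Z^20.

∂_1: C_1 → C_0 sends each edge [p,q] (with p < q) to q − p.
The resulting 10×30 matrix has rank 9, and its Smith normal form has invariant factors (1,1,1,1,1,1,1,1,1).

The boundary map ∂_2: C_2 → C_1 maps a triangle to the signed sum of its edges. For instance
  ∂TUX = UX − TX + TU,
  ∂RUW = UW − RW + RU.
The resulting 30×20 matrix has rank 20, and its Smith normal form has invariant factors (1,1,1,1,1,1,1,1,1,1,1,1,1,1,1,1,1,1,1,2).

Computing H_k = (kernel of ∂_k) / (image of ∂_{k+1}):

  H_0: rank C_0 − rank ∂_1 = 10 − 9 = 1, and the invariant factors of ∂_1 are all 1, so H_0 = Z.
  H_1: rank ker ∂_1 − rank ∂_2 = (30 − 9) − 20 = 1, and ∂_2 has invariant factor 2 > 1, so H_1 = Z ⊕ Z/2.
  H_2: rank ker ∂_2 − rank ∂_3 = (20 − 20) − 0 = 0, and there is no ∂_3, so H_2 = 0.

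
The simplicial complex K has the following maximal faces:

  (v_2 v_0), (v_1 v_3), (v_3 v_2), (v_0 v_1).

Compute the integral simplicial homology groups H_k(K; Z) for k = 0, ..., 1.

Take the total order v_0 < v_1 < v_2 < v_3 on the vertex set. Then K (dimension 1) consists of the simplices:

  0-simplices (4): [v_0], [v_1], [v_2], [v_3]
  1-simplices (4): [v_0,v_1], [v_0,v_2], [v_1,v_3], [v_2,v_3]

giving chain groups C_0 ≅ Z^4, C_1 ≅ Z^4.

Boundary ∂_1: C_1 → C_0 is given by ∂[p,q] = [q] − [p].
This gives a 4×4 integer matrix of rank 3; reducing to Smith normal form yields diagonal entries (1,1,1).

From H_k ≅ ker(∂_k) / im(∂_{k+1}) we obtain:

  H_0: rank C_0 − rank ∂_1 = 4 − 3 = 1, and the invariant factors of ∂_1 are all 1, so H_0 = Z.
  H_1: rank ker ∂_1 − rank ∂_2 = (4 − 3) − 0 = 1, and there is no ∂_2, so H_1 = Z.

As a check, the Euler characteristic is 4 − 4 = 0, which agrees with 1 − 1 = 0.

H_0 ≅ Z,  H_1 ≅ Z.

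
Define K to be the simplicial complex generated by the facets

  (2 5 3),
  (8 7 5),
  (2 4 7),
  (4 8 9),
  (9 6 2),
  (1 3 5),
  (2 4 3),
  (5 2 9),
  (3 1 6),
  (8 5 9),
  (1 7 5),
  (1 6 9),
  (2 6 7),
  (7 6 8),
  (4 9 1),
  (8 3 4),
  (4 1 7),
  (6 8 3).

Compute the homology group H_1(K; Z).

H_1 = Z^2.

Fix the vertex order 1 < 2 < 3 < 4 < 5 < 6 < 7 < 8 < 9 and write every simplex with vertices in increasing order. Then dim K = 2 and the simplices of K are:

  0-simplices (9): [1], [2], [3], [4], [5], [6], [7], [8], [9]
  1-simplices (27): (27 of them)
  2-simplices (18): [1,3,5], [1,3,6], [1,4,7], [1,4,9], [1,5,7], [1,6,9], [2,3,4], [2,3,5], [2,4,7], [2,5,9], [2,6,7], [2,6,9], [3,4,8], [3,6,8], [4,8,9], [5,7,8], [5,8,9], [6,7,8]

giving chain groups C_0 ≅ Z^9, C_1 ≅ Z^27, C_2 ≅ Z^18.

Boundary ∂_1: C_1 → C_0 maps an edge to its endpoints' difference, ∂[p,q] = q − p. For instance
  ∂[5,8] = [8] − [5].
The resulting 9×27 matrix has rank 8, and its Smith normal form has invariant factors (1,1,1,1,1,1,1,1).

∂_2: C_2 → C_1 acts by ∂[p,q,r] = [q,r] − [p,r] + [p,q]. For instance
  ∂[6,7,8] = [7,8] − [6,8] + [6,7],
  ∂[1,6,9] = [6,9] − [1,9] + [1,6].
The resulting 27×18 matrix has rank 17, and its Smith normal form has invariant factors (1,1,1,1,1,1,1,1,1,1,1,1,1,1,1,1,1).

Reading off H_k = ker ∂_k / im ∂_{k+1}:

  H_1: rank ker ∂_1 − rank ∂_2 = (27 − 8) − 17 = 2, and the invariant factors of ∂_2 are all 1, so H_1 = Z^2.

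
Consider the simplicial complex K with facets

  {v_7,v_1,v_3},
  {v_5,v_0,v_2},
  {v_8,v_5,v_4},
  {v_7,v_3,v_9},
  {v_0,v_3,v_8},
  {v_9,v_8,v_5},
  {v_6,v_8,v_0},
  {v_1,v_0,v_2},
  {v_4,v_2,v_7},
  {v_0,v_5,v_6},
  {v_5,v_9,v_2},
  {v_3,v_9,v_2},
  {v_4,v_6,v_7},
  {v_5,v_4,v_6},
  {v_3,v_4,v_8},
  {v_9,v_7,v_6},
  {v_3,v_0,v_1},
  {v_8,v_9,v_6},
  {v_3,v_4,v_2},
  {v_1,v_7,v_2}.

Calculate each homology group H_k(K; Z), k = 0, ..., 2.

H_0 ≅ Z,  H_1 ≅ Z ⊕ Z/2Z,  H_2 = 0.

Take the total order v_0 < v_1 < v_2 < v_3 < v_4 < v_5 < v_6 < v_7 < v_8 < v_9 on the vertex set. Then K (dimension 2) consists of the simplices:

  0-simplices (10): [v_0], [v_1], [v_2], [v_3], [v_4], [v_5], [v_6], [v_7], [v_8], [v_9]
  1-simplices (30): (30 of them)
  2-simplices (20): (20 of them)

Hence C_0 ≅ Z^10, C_1 ≅ Z^30, C_2 ≅ Z^20.

∂_1: C_1 → C_0 is given by ∂[p,q] = [q] − [p]. For instance
  ∂[v_6,v_7] = [v_7] − [v_6].
This gives a 10×30 integer matrix of rank 9; reducing to Smith normal form yields diagonal entries (1,1,1,1,1,1,1,1,1).

The boundary map ∂_2: C_2 → C_1 maps a triangle to the signed sum of its edges. For instance
  ∂[v_1,v_2,v_7] = [v_2,v_7] − [v_1,v_7] + [v_1,v_2],
  ∂[v_0,v_1,v_2] = [v_1,v_2] − [v_0,v_2] + [v_0,v_1].
The resulting 30×20 matrix has rank 20, and its Smith normal form has invariant factors (1,1,1,1,1,1,1,1,1,1,1,1,1,1,1,1,1,1,1,2).

Reading off H_k = ker ∂_k / im ∂_{k+1}:

  H_0: rank C_0 − rank ∂_1 = 10 − 9 = 1, and the invariant factors of ∂_1 are all 1, so H_0 = Z.
  H_1: rank ker ∂_1 − rank ∂_2 = (30 − 9) − 20 = 1, and ∂_2 has invariant factor 2 > 1, so H_1 = Z ⊕ Z/2Z.
  H_2: rank ker ∂_2 − rank ∂_3 = (20 − 20) − 0 = 0, and there is no ∂_3, so H_2 = 0.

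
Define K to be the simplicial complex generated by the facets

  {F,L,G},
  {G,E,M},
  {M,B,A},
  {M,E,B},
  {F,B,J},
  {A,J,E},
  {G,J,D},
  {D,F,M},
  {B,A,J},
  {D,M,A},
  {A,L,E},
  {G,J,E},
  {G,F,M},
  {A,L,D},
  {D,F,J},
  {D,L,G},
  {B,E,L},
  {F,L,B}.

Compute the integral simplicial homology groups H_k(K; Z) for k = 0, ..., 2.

H_0 ≅ Z,  H_1 ≅ Z ⊕ Z/2,  H_2 = 0.

Take the total order A < B < D < E < F < G < J < L < M on the vertex set. Then K (dimension 2) consists of the simplices:

  0-simplices (9): A, B, D, E, F, G, J, L, M
  1-simplices (27): AB, AD, AE, AJ, AL, AM, BE, BF, BJ, BL, BM, DF, DG, DJ, DL, DM, EG, EJ, EL, EM, FG, FJ, FL, FM, GJ, GL, GM
  2-simplices (18): ABJ, ABM, ADL, ADM, AEJ, AEL, BEL, BEM, BFJ, BFL, DFJ, DFM, DGJ, DGL, EGJ, EGM, FGL, FGM

Hence C_0 ≅ Z^9, C_1 ≅ Z^27, C_2 ≅ Z^18.

The boundary map ∂_1: C_1 → C_0 is given by ∂[p,q] = [q] − [p].
This gives a 9×27 integer matrix of rank 8; reducing to Smith normal form yields diagonal entries (1,1,1,1,1,1,1,1).

∂_2: C_2 → C_1 maps a triangle to the signed sum of its edges. For instance
  ∂ABJ = BJ − AJ + AB,
  ∂FGL = GL − FL + FG.
As a 27×18 matrix over Z this has rank 18, with invariant factors (1,1,1,1,1,1,1,1,1,1,1,1,1,1,1,1,1,2).

From H_k ≅ ker(∂_k) / im(∂_{k+1}) we obtain:

  H_0: rank C_0 − rank ∂_1 = 9 − 8 = 1, and the invariant factors of ∂_1 are all 1, so H_0 ≅ Z.
  H_1: rank ker ∂_1 − rank ∂_2 = (27 − 8) − 18 = 1, and ∂_2 has invariant factor 2 > 1, so H_1 ≅ Z ⊕ Z/2.
  H_2: rank ker ∂_2 − rank ∂_3 = (18 − 18) − 0 = 0, and there is no ∂_3, so H_2 ≅ 0.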